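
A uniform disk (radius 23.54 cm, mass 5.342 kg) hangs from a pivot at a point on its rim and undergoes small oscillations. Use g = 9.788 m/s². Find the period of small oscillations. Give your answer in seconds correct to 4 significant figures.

1.193 s

I_cm = ½mr² = 0.14801 kg·m². The pivot is at distance d = 0.2354 m from the centre of mass.
By the parallel-axis theorem, I = I_cm + md² = 0.14801 + 0.29602 = 0.44403 kg·m².
T = 2π√(I/(mgd)) = 2π√(0.44403/(5.342 × 9.788 × 0.2354)) = 1.193 s.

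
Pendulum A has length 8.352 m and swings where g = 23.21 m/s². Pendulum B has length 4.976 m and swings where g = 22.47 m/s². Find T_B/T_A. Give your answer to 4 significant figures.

T = 2π√(L/g), so T_B/T_A = √((L_B/g_B)/(L_A/g_A)) = √((4.976/22.47)/(8.352/23.21)) = 0.7845.

0.7845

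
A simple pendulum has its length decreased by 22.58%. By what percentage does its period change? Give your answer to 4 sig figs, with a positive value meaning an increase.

-12.01%

T ∝ √L, so T'/T = √(0.77420) = 0.87989.
Percentage change in T = (0.87989 − 1) × 100% = -12.01%.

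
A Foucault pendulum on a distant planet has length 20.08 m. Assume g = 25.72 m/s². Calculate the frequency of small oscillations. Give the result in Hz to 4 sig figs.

T = 2π√(L/g) = 2π√(20.08/25.72) = 5.5517 s, so f = 1/T = 0.1801 Hz.

0.1801 Hz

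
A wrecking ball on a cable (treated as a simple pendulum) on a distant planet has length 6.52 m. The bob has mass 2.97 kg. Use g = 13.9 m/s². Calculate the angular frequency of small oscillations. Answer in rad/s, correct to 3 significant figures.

1.46 rad/s

ω = √(g/L) = √(13.9/6.52) = 1.46 rad/s.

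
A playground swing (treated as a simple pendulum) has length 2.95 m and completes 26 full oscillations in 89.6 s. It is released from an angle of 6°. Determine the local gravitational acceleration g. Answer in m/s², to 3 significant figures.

T = 89.6/26 = 3.446 s.
From T = 2π√(L/g), g = 4π²L/T² = 4π² × 2.95/3.446² = 9.81 m/s².

9.81 m/s²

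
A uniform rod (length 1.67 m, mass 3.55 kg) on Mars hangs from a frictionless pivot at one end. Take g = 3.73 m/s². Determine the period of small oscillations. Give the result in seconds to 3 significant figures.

For a physical pendulum T = 2π√(I/(mgd)), with d = 0.8350 m from pivot to centre of mass.
I_cm = mL²/12 = 3.55 × 1.67²/12 = 0.8250 kg·m²; I = I_cm + md² = 0.8250 + 3.55 × 0.8350² = 3.300 kg·m².
T = 2π√(3.300/(3.55 × 3.73 × 0.8350)) = 3.43 s.

3.43 s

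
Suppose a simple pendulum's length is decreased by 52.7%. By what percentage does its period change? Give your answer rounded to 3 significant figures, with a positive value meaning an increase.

-31.2%

T ∝ √L, so T'/T = √(0.4730) = 0.6877.
Percentage change in T = (0.6877 − 1) × 100% = -31.2%.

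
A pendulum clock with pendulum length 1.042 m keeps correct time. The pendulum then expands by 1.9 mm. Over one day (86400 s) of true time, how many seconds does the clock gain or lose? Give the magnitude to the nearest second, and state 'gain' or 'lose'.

T ∝ √L, so T'/T = √(1.04390/1.042) = 1.00091.
In 86400 s of true time the clock registers 86400/1.00091 = 86321.3 s, so it loses 79 s.

lose 79 s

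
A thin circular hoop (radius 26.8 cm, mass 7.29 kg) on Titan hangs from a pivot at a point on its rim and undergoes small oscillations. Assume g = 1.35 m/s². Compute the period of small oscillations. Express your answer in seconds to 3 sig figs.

I_cm = mr² = 0.5236 kg·m². The pivot is at distance d = 0.268 m from the centre of mass.
By the parallel-axis theorem, I = I_cm + md² = 0.5236 + 0.5236 = 1.047 kg·m².
T = 2π√(I/(mgd)) = 2π√(1.047/(7.29 × 1.35 × 0.268)) = 3.96 s.

3.96 s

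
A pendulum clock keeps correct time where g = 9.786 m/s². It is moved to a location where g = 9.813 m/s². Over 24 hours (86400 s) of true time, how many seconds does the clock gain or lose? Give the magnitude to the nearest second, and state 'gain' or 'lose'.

gain 119 s

The clock's period scales as T ∝ 1/√g, so T'/T = √(9.786/9.813) = 0.998623.
In 86400 s of true time the clock registers 86400/0.998623 = 86519.1 s, so it gains 119 s.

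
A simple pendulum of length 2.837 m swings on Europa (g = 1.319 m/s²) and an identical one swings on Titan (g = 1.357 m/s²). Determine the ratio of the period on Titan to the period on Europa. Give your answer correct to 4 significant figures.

T ∝ 1/√g, so T₂/T₁ = √(g₁/g₂) = √(1.319/1.357) = 0.9859.

0.9859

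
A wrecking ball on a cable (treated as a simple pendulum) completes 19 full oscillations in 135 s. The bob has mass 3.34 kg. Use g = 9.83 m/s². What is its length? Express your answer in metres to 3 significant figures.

T = 135/19 = 7.105 s.
From T = 2π√(L/g), L = gT²/(4π²) = 9.83 × 7.105²/(4π²) = 12.6 m.

12.6 m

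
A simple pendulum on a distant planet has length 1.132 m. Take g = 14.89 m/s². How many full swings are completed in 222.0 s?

T = 2π√(L/g) = 2π√(1.132/14.89) = 1.7324 s.
Number of complete oscillations = ⌊222.0/1.7324⌋ = ⌊128.14⌋ = 128.

128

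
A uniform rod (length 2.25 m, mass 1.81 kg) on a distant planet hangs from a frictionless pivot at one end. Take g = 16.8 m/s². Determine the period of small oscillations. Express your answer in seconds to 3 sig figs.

For a physical pendulum T = 2π√(I/(mgd)), with d = 1.125 m from pivot to centre of mass.
I_cm = mL²/12 = 1.81 × 2.25²/12 = 0.7636 kg·m²; I = I_cm + md² = 0.7636 + 1.81 × 1.125² = 3.054 kg·m².
T = 2π√(3.054/(1.81 × 16.8 × 1.125)) = 1.88 s.

1.88 s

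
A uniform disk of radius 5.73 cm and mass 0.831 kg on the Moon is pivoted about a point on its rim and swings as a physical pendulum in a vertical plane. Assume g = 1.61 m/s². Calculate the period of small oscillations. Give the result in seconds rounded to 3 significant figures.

1.45 s

I_cm = ½mr² = 0.001364 kg·m². The pivot is at distance d = 0.0573 m from the centre of mass.
By the parallel-axis theorem, I = I_cm + md² = 0.001364 + 0.002728 = 0.004093 kg·m².
T = 2π√(I/(mgd)) = 2π√(0.004093/(0.831 × 1.61 × 0.0573)) = 1.45 s.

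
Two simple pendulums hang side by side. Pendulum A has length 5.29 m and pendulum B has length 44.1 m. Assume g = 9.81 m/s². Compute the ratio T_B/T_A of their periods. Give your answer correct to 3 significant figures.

T ∝ √L, so T_B/T_A = √(L_B/L_A) = √(44.1/5.29) = 2.89.

2.89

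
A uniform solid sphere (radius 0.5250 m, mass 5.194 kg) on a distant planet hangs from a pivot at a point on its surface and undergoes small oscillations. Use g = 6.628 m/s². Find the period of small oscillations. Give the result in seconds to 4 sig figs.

2.092 s

I_cm = (2/5)mr² = 0.57264 kg·m². The pivot is at distance d = 0.5250 m from the centre of mass.
By the parallel-axis theorem, I = I_cm + md² = 0.57264 + 1.4316 = 2.0042 kg·m².
T = 2π√(I/(mgd)) = 2π√(2.0042/(5.194 × 6.628 × 0.5250)) = 2.092 s.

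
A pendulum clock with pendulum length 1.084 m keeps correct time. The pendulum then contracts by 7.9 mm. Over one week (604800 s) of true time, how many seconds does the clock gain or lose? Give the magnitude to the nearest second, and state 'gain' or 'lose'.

gain 2216 s

T ∝ √L, so T'/T = √(1.07610/1.084) = 0.996349.
In 604800 s of true time the clock registers 604800/0.996349 = 607016.0 s, so it gains 2216 s.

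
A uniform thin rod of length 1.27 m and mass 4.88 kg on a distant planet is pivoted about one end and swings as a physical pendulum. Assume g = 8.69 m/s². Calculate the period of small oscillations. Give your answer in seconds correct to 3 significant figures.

For a physical pendulum T = 2π√(I/(mgd)), with d = 0.6350 m from pivot to centre of mass.
I_cm = mL²/12 = 4.88 × 1.27²/12 = 0.6559 kg·m²; I = I_cm + md² = 0.6559 + 4.88 × 0.6350² = 2.624 kg·m².
T = 2π√(2.624/(4.88 × 8.69 × 0.6350)) = 1.96 s.

1.96 s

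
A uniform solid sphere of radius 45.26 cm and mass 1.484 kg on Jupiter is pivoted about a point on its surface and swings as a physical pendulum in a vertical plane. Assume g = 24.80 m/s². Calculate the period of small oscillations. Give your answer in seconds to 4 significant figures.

I_cm = (2/5)mr² = 0.12160 kg·m². The pivot is at distance d = 0.4526 m from the centre of mass.
By the parallel-axis theorem, I = I_cm + md² = 0.12160 + 0.30399 = 0.42559 kg·m².
T = 2π√(I/(mgd)) = 2π√(0.42559/(1.484 × 24.80 × 0.4526)) = 1.004 s.

1.004 s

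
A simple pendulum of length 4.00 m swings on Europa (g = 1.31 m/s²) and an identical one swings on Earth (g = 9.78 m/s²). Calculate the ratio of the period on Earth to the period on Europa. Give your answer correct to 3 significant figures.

0.366

T ∝ 1/√g, so T₂/T₁ = √(g₁/g₂) = √(1.31/9.78) = 0.366.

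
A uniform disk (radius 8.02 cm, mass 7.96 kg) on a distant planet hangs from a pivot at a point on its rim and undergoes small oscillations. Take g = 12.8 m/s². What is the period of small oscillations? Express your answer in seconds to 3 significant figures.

I_cm = ½mr² = 0.02560 kg·m². The pivot is at distance d = 0.0802 m from the centre of mass.
By the parallel-axis theorem, I = I_cm + md² = 0.02560 + 0.05120 = 0.07680 kg·m².
T = 2π√(I/(mgd)) = 2π√(0.07680/(7.96 × 12.8 × 0.0802)) = 0.609 s.

0.609 s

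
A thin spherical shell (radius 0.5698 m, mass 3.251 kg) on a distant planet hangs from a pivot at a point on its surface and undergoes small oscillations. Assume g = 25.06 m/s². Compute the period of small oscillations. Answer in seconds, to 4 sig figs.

I_cm = (2/3)mr² = 0.70367 kg·m². The pivot is at distance d = 0.5698 m from the centre of mass.
By the parallel-axis theorem, I = I_cm + md² = 0.70367 + 1.0555 = 1.7592 kg·m².
T = 2π√(I/(mgd)) = 2π√(1.7592/(3.251 × 25.06 × 0.5698)) = 1.223 s.

1.223 s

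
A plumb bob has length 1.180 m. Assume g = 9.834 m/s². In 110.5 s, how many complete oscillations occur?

50

T = 2π√(L/g) = 2π√(1.180/9.834) = 2.1765 s.
Number of complete oscillations = ⌊110.5/2.1765⌋ = ⌊50.770⌋ = 50.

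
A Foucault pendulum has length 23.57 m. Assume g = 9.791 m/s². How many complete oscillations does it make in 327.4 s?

33

T = 2π√(L/g) = 2π√(23.57/9.791) = 9.7487 s.
Number of complete oscillations = ⌊327.4/9.7487⌋ = ⌊33.584⌋ = 33.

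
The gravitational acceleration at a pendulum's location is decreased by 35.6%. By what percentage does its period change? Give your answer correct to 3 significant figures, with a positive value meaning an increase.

24.6%

T ∝ 1/√g, so T'/T = 1/√(0.6440) = 1.246.
Percentage change in T = (1.246 − 1) × 100% = 24.6%.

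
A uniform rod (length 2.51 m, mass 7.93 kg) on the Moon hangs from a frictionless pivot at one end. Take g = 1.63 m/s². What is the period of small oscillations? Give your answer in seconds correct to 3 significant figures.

For a physical pendulum T = 2π√(I/(mgd)), with d = 1.255 m from pivot to centre of mass.
I_cm = mL²/12 = 7.93 × 2.51²/12 = 4.163 kg·m²; I = I_cm + md² = 4.163 + 7.93 × 1.255² = 16.65 kg·m².
T = 2π√(16.65/(7.93 × 1.63 × 1.255)) = 6.37 s.

6.37 s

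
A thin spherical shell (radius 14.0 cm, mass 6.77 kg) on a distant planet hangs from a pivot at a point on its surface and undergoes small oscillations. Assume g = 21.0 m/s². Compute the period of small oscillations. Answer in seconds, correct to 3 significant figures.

0.662 s

I_cm = (2/3)mr² = 0.08846 kg·m². The pivot is at distance d = 0.140 m from the centre of mass.
By the parallel-axis theorem, I = I_cm + md² = 0.08846 + 0.1327 = 0.2212 kg·m².
T = 2π√(I/(mgd)) = 2π√(0.2212/(6.77 × 21.0 × 0.140)) = 0.662 s.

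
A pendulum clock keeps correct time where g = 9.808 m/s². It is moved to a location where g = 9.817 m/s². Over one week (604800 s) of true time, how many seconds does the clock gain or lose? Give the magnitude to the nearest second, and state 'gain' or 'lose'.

The clock's period scales as T ∝ 1/√g, so T'/T = √(9.808/9.817) = 0.999542.
In 604800 s of true time the clock registers 604800/0.999542 = 605077.4 s, so it gains 277 s.

gain 277 s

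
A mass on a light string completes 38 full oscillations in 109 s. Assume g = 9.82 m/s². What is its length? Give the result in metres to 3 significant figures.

2.05 m

T = 109/38 = 2.868 s.
From T = 2π√(L/g), L = gT²/(4π²) = 9.82 × 2.868²/(4π²) = 2.05 m.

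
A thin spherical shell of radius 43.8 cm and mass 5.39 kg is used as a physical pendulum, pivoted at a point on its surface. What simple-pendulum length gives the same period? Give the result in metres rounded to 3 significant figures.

The equivalent simple-pendulum length is L_eq = I/(md), where I is about the pivot and d = 0.4380 m.
I_cm = (2/3)mR² = 0.6894 kg·m², so I = I_cm + md² = 0.6894 + 1.034 = 1.723 kg·m².
L_eq = 1.723/(5.39 × 0.4380) = 0.730 m.

0.730 m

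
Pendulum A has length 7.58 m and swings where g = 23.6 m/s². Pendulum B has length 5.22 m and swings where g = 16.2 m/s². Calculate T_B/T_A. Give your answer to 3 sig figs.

1.00

T = 2π√(L/g), so T_B/T_A = √((L_B/g_B)/(L_A/g_A)) = √((5.22/16.2)/(7.58/23.6)) = 1.00.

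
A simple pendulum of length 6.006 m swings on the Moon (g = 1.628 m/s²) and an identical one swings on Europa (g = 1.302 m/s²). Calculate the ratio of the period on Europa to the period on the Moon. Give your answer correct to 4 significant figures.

1.118

T ∝ 1/√g, so T₂/T₁ = √(g₁/g₂) = √(1.628/1.302) = 1.118.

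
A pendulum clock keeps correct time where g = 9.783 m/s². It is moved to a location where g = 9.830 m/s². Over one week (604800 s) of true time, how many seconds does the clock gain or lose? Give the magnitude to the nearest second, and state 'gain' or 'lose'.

gain 1451 s

The clock's period scales as T ∝ 1/√g, so T'/T = √(9.783/9.830) = 0.997606.
In 604800 s of true time the clock registers 604800/0.997606 = 606251.1 s, so it gains 1451 s.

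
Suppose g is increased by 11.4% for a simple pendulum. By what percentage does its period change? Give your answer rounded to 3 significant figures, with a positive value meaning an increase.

T ∝ 1/√g, so T'/T = 1/√(1.114) = 0.9475.
Percentage change in T = (0.9475 − 1) × 100% = -5.25%.

-5.25%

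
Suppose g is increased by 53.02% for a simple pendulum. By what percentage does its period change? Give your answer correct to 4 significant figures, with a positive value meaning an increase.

T ∝ 1/√g, so T'/T = 1/√(1.5302) = 0.80840.
Percentage change in T = (0.80840 − 1) × 100% = -19.16%.

-19.16%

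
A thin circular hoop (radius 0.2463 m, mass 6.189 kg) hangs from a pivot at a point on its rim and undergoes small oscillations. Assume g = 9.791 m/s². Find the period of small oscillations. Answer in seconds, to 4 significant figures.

1.409 s

I_cm = mr² = 0.37545 kg·m². The pivot is at distance d = 0.2463 m from the centre of mass.
By the parallel-axis theorem, I = I_cm + md² = 0.37545 + 0.37545 = 0.75090 kg·m².
T = 2π√(I/(mgd)) = 2π√(0.75090/(6.189 × 9.791 × 0.2463)) = 1.409 s.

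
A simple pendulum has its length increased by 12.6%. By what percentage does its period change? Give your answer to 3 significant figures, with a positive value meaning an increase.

6.11%

T ∝ √L, so T'/T = √(1.126) = 1.061.
Percentage change in T = (1.061 − 1) × 100% = 6.11%.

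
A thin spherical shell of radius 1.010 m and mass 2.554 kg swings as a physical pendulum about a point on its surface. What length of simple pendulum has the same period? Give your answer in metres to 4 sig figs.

The equivalent simple-pendulum length is L_eq = I/(md), where I is about the pivot and d = 1.0100 m.
I_cm = (2/3)mR² = 1.7369 kg·m², so I = I_cm + md² = 1.7369 + 2.6053 = 4.3422 kg·m².
L_eq = 4.3422/(2.554 × 1.0100) = 1.683 m.

1.683 m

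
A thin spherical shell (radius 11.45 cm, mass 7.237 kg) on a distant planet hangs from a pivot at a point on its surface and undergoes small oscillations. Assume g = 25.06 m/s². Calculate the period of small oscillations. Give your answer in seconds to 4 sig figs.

0.5483 s

I_cm = (2/3)mr² = 0.063253 kg·m². The pivot is at distance d = 0.1145 m from the centre of mass.
By the parallel-axis theorem, I = I_cm + md² = 0.063253 + 0.094879 = 0.15813 kg·m².
T = 2π√(I/(mgd)) = 2π√(0.15813/(7.237 × 25.06 × 0.1145)) = 0.5483 s.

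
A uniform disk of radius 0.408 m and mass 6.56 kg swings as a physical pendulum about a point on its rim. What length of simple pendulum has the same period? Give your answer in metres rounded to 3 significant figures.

0.612 m

The equivalent simple-pendulum length is L_eq = I/(md), where I is about the pivot and d = 0.4080 m.
I_cm = ½mR² = 0.5460 kg·m², so I = I_cm + md² = 0.5460 + 1.092 = 1.638 kg·m².
L_eq = 1.638/(6.56 × 0.4080) = 0.612 m.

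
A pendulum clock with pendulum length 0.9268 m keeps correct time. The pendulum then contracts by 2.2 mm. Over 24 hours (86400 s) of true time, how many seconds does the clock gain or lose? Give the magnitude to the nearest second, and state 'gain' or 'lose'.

T ∝ √L, so T'/T = √(0.92460/0.9268) = 0.998812.
In 86400 s of true time the clock registers 86400/0.998812 = 86502.7 s, so it gains 103 s.

gain 103 s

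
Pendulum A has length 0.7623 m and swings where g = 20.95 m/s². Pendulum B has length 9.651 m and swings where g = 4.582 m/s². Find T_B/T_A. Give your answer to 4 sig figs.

7.608

T = 2π√(L/g), so T_B/T_A = √((L_B/g_B)/(L_A/g_A)) = √((9.651/4.582)/(0.7623/20.95)) = 7.608.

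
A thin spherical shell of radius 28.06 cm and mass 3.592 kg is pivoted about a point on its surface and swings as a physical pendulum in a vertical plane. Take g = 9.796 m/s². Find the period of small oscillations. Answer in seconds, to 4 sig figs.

1.373 s

I_cm = (2/3)mr² = 0.18855 kg·m². The pivot is at distance d = 0.2806 m from the centre of mass.
By the parallel-axis theorem, I = I_cm + md² = 0.18855 + 0.28282 = 0.47137 kg·m².
T = 2π√(I/(mgd)) = 2π√(0.47137/(3.592 × 9.796 × 0.2806)) = 1.373 s.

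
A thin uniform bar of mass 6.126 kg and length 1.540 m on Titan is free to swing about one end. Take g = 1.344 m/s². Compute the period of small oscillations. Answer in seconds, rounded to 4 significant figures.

For a physical pendulum T = 2π√(I/(mgd)), with d = 0.77000 m from pivot to centre of mass.
I_cm = mL²/12 = 6.126 × 1.540²/12 = 1.2107 kg·m²; I = I_cm + md² = 1.2107 + 6.126 × 0.77000² = 4.8428 kg·m².
T = 2π√(4.8428/(6.126 × 1.344 × 0.77000)) = 5.492 s.

5.492 s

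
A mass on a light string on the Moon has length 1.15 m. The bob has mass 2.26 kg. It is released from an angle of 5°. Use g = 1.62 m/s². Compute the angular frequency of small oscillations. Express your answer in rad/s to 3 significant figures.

1.19 rad/s

ω = √(g/L) = √(1.62/1.15) = 1.19 rad/s.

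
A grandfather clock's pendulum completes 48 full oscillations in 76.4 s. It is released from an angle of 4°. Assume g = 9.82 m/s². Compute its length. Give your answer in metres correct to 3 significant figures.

0.630 m

T = 76.4/48 = 1.592 s.
From T = 2π√(L/g), L = gT²/(4π²) = 9.82 × 1.592²/(4π²) = 0.630 m.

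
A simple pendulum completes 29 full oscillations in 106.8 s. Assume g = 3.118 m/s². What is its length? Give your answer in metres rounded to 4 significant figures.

T = 106.8/29 = 3.6828 s.
From T = 2π√(L/g), L = gT²/(4π²) = 3.118 × 3.6828²/(4π²) = 1.071 m.

1.071 m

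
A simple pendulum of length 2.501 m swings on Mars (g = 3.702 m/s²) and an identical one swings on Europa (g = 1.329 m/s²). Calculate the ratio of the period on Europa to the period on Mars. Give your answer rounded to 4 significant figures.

1.669

T ∝ 1/√g, so T₂/T₁ = √(g₁/g₂) = √(3.702/1.329) = 1.669.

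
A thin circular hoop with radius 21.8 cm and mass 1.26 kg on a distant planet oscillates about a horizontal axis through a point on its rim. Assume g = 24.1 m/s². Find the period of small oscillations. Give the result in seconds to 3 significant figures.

I_cm = mr² = 0.05988 kg·m². The pivot is at distance d = 0.218 m from the centre of mass.
By the parallel-axis theorem, I = I_cm + md² = 0.05988 + 0.05988 = 0.1198 kg·m².
T = 2π√(I/(mgd)) = 2π√(0.1198/(1.26 × 24.1 × 0.218)) = 0.845 s.

0.845 s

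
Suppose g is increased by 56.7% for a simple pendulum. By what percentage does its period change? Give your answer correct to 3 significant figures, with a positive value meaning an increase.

T ∝ 1/√g, so T'/T = 1/√(1.567) = 0.7989.
Percentage change in T = (0.7989 − 1) × 100% = -20.1%.

-20.1%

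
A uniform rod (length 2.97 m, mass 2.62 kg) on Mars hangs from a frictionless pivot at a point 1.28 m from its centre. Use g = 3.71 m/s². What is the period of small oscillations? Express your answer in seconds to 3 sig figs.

4.44 s

For a physical pendulum T = 2π√(I/(mgd)), with d = 1.280 m from pivot to centre of mass.
I_cm = mL²/12 = 2.62 × 2.97²/12 = 1.926 kg·m²; I = I_cm + md² = 1.926 + 2.62 × 1.280² = 6.219 kg·m².
T = 2π√(6.219/(2.62 × 3.71 × 1.280)) = 4.44 s.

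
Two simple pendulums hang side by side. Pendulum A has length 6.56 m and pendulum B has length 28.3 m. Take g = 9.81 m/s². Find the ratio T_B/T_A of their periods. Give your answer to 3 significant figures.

T ∝ √L, so T_B/T_A = √(L_B/L_A) = √(28.3/6.56) = 2.08.

2.08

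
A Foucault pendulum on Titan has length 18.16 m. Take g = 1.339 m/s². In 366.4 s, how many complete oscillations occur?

15

T = 2π√(L/g) = 2π√(18.16/1.339) = 23.139 s.
Number of complete oscillations = ⌊366.4/23.139⌋ = ⌊15.835⌋ = 15.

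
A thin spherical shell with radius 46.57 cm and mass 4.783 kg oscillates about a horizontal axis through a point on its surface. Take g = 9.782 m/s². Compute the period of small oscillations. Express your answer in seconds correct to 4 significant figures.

I_cm = (2/3)mr² = 0.69155 kg·m². The pivot is at distance d = 0.4657 m from the centre of mass.
By the parallel-axis theorem, I = I_cm + md² = 0.69155 + 1.0373 = 1.7289 kg·m².
T = 2π√(I/(mgd)) = 2π√(1.7289/(4.783 × 9.782 × 0.4657)) = 1.770 s.

1.770 s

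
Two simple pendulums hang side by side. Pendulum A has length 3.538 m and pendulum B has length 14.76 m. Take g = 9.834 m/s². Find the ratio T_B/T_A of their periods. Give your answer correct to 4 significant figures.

T ∝ √L, so T_B/T_A = √(L_B/L_A) = √(14.76/3.538) = 2.043.

2.043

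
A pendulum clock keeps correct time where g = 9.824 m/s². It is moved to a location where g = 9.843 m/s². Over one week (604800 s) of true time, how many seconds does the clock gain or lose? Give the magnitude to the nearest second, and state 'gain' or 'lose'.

gain 585 s

The clock's period scales as T ∝ 1/√g, so T'/T = √(9.824/9.843) = 0.999034.
In 604800 s of true time the clock registers 604800/0.999034 = 605384.6 s, so it gains 585 s.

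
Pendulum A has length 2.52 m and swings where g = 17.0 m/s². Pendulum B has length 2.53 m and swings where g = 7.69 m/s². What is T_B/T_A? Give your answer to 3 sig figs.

1.49

T = 2π√(L/g), so T_B/T_A = √((L_B/g_B)/(L_A/g_A)) = √((2.53/7.69)/(2.52/17.0)) = 1.49.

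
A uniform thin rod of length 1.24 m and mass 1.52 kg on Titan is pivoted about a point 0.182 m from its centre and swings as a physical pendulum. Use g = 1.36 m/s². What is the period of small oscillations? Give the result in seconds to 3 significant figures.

5.07 s

For a physical pendulum T = 2π√(I/(mgd)), with d = 0.1820 m from pivot to centre of mass.
I_cm = mL²/12 = 1.52 × 1.24²/12 = 0.1948 kg·m²; I = I_cm + md² = 0.1948 + 1.52 × 0.1820² = 0.2451 kg·m².
T = 2π√(0.2451/(1.52 × 1.36 × 0.1820)) = 5.07 s.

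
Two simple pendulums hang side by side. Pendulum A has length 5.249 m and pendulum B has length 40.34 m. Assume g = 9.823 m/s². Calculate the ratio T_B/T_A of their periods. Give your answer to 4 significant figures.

2.772

T ∝ √L, so T_B/T_A = √(L_B/L_A) = √(40.34/5.249) = 2.772.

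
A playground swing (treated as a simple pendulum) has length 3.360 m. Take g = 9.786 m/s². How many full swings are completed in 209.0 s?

56

T = 2π√(L/g) = 2π√(3.360/9.786) = 3.6817 s.
Number of complete oscillations = ⌊209.0/3.6817⌋ = ⌊56.767⌋ = 56.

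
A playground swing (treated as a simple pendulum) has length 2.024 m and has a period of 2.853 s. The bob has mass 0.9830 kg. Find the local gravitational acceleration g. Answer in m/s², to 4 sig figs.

9.817 m/s²

From T = 2π√(L/g), g = 4π²L/T² = 4π² × 2.024/2.8530² = 9.817 m/s².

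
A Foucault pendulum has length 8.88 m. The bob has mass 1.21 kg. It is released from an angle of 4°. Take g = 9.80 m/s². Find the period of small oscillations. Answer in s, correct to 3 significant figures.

5.98 s

T = 2π√(L/g) = 2π√(8.88/9.80) = 2π × 0.9519 = 5.98 s.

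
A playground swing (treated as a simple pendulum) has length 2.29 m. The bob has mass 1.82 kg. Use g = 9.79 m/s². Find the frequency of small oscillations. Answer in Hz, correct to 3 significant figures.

0.329 Hz

T = 2π√(L/g) = 2π√(2.29/9.79) = 3.039 s, so f = 1/T = 0.329 Hz.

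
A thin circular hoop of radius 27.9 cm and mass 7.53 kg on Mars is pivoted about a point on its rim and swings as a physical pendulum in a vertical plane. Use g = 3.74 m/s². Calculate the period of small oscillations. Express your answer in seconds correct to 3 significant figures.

I_cm = mr² = 0.5861 kg·m². The pivot is at distance d = 0.279 m from the centre of mass.
By the parallel-axis theorem, I = I_cm + md² = 0.5861 + 0.5861 = 1.172 kg·m².
T = 2π√(I/(mgd)) = 2π√(1.172/(7.53 × 3.74 × 0.279)) = 2.43 s.

2.43 s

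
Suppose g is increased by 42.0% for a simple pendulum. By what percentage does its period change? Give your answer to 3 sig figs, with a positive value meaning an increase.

-16.1%

T ∝ 1/√g, so T'/T = 1/√(1.420) = 0.8392.
Percentage change in T = (0.8392 − 1) × 100% = -16.1%.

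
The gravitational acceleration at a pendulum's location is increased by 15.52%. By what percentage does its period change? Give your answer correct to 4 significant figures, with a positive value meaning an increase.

-6.960%

T ∝ 1/√g, so T'/T = 1/√(1.1552) = 0.93040.
Percentage change in T = (0.93040 − 1) × 100% = -6.960%.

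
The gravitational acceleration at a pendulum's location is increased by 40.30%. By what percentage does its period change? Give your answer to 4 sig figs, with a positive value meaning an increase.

-15.57%

T ∝ 1/√g, so T'/T = 1/√(1.4030) = 0.84425.
Percentage change in T = (0.84425 − 1) × 100% = -15.57%.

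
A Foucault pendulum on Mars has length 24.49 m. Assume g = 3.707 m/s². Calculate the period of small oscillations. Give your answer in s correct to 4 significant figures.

T = 2π√(L/g) = 2π√(24.49/3.707) = 2π × 2.5703 = 16.15 s.

16.15 s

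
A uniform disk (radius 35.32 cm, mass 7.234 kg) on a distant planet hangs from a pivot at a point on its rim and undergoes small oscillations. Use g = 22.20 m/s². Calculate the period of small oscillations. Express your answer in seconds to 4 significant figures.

I_cm = ½mr² = 0.45122 kg·m². The pivot is at distance d = 0.3532 m from the centre of mass.
By the parallel-axis theorem, I = I_cm + md² = 0.45122 + 0.90244 = 1.3537 kg·m².
T = 2π√(I/(mgd)) = 2π√(1.3537/(7.234 × 22.20 × 0.3532)) = 0.9706 s.

0.9706 s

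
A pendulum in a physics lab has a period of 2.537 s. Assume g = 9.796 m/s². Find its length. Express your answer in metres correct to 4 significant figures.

From T = 2π√(L/g), L = gT²/(4π²) = 9.796 × 2.5370²/(4π²) = 1.597 m.

1.597 m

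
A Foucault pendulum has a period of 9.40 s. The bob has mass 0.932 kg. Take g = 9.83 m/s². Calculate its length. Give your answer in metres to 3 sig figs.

From T = 2π√(L/g), L = gT²/(4π²) = 9.83 × 9.400²/(4π²) = 22.0 m.

22.0 m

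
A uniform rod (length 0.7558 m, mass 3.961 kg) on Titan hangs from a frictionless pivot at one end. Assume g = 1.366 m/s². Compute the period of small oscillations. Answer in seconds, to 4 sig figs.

3.816 s

For a physical pendulum T = 2π√(I/(mgd)), with d = 0.37790 m from pivot to centre of mass.
I_cm = mL²/12 = 3.961 × 0.7558²/12 = 0.18855 kg·m²; I = I_cm + md² = 0.18855 + 3.961 × 0.37790² = 0.75422 kg·m².
T = 2π√(0.75422/(3.961 × 1.366 × 0.37790)) = 3.816 s.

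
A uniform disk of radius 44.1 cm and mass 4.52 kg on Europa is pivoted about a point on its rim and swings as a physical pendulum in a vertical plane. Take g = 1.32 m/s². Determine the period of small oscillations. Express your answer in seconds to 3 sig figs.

I_cm = ½mr² = 0.4395 kg·m². The pivot is at distance d = 0.441 m from the centre of mass.
By the parallel-axis theorem, I = I_cm + md² = 0.4395 + 0.8791 = 1.319 kg·m².
T = 2π√(I/(mgd)) = 2π√(1.319/(4.52 × 1.32 × 0.441)) = 4.45 s.

4.45 s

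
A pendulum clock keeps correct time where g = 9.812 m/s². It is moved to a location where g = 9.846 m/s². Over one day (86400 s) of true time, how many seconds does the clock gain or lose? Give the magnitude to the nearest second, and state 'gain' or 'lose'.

The clock's period scales as T ∝ 1/√g, so T'/T = √(9.812/9.846) = 0.998272.
In 86400 s of true time the clock registers 86400/0.998272 = 86549.6 s, so it gains 150 s.

gain 150 s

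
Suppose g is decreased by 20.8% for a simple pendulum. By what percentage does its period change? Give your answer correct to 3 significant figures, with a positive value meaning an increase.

12.4%

T ∝ 1/√g, so T'/T = 1/√(0.7920) = 1.124.
Percentage change in T = (1.124 − 1) × 100% = 12.4%.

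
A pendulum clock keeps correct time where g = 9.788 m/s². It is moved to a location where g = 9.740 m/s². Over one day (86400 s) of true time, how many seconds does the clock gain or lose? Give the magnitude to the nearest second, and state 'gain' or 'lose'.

The clock's period scales as T ∝ 1/√g, so T'/T = √(9.788/9.740) = 1.00246.
In 86400 s of true time the clock registers 86400/1.00246 = 86187.9 s, so it loses 212 s.

lose 212 s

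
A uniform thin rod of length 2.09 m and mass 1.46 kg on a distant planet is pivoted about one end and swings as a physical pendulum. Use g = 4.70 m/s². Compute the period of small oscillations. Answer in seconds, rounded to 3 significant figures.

For a physical pendulum T = 2π√(I/(mgd)), with d = 1.045 m from pivot to centre of mass.
I_cm = mL²/12 = 1.46 × 2.09²/12 = 0.5315 kg·m²; I = I_cm + md² = 0.5315 + 1.46 × 1.045² = 2.126 kg·m².
T = 2π√(2.126/(1.46 × 4.70 × 1.045)) = 3.42 s.

3.42 s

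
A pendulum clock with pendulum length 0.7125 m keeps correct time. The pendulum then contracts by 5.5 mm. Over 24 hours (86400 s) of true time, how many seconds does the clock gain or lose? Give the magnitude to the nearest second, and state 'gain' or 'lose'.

T ∝ √L, so T'/T = √(0.70700/0.7125) = 0.996133.
In 86400 s of true time the clock registers 86400/0.996133 = 86735.4 s, so it gains 335 s.

gain 335 s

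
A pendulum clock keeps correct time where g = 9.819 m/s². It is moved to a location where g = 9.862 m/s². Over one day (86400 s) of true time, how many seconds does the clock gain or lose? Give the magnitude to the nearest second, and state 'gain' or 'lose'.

gain 189 s

The clock's period scales as T ∝ 1/√g, so T'/T = √(9.819/9.862) = 0.997818.
In 86400 s of true time the clock registers 86400/0.997818 = 86589.0 s, so it gains 189 s.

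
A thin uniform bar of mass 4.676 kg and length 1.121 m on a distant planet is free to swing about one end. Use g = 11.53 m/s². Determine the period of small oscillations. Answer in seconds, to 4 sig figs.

1.600 s

For a physical pendulum T = 2π√(I/(mgd)), with d = 0.56050 m from pivot to centre of mass.
I_cm = mL²/12 = 4.676 × 1.121²/12 = 0.48967 kg·m²; I = I_cm + md² = 0.48967 + 4.676 × 0.56050² = 1.9587 kg·m².
T = 2π√(1.9587/(4.676 × 11.53 × 0.56050)) = 1.600 s.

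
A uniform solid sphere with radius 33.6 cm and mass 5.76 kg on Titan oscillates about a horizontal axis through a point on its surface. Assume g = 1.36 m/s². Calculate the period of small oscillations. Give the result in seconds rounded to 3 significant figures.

I_cm = (2/5)mr² = 0.2601 kg·m². The pivot is at distance d = 0.336 m from the centre of mass.
By the parallel-axis theorem, I = I_cm + md² = 0.2601 + 0.6503 = 0.9104 kg·m².
T = 2π√(I/(mgd)) = 2π√(0.9104/(5.76 × 1.36 × 0.336)) = 3.70 s.

3.70 s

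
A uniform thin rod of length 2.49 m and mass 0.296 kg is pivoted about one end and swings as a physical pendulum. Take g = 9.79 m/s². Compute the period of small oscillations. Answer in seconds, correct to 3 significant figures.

For a physical pendulum T = 2π√(I/(mgd)), with d = 1.245 m from pivot to centre of mass.
I_cm = mL²/12 = 0.296 × 2.49²/12 = 0.1529 kg·m²; I = I_cm + md² = 0.1529 + 0.296 × 1.245² = 0.6117 kg·m².
T = 2π√(0.6117/(0.296 × 9.79 × 1.245)) = 2.59 s.

2.59 s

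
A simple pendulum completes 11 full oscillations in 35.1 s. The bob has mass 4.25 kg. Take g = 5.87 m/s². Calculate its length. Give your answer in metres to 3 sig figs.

T = 35.1/11 = 3.191 s.
From T = 2π√(L/g), L = gT²/(4π²) = 5.87 × 3.191²/(4π²) = 1.51 m.

1.51 m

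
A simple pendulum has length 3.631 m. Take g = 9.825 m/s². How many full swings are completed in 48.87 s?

T = 2π√(L/g) = 2π√(3.631/9.825) = 3.8197 s.
Number of complete oscillations = ⌊48.87/3.8197⌋ = ⌊12.794⌋ = 12.

12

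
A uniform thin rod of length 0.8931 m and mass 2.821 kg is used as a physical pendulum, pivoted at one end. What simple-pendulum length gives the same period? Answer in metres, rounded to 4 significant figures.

0.5954 m

The equivalent simple-pendulum length is L_eq = I/(md), where I is about the pivot and d = 0.44655 m.
I_cm = (1/12)mL² = 0.18751 kg·m², so I = I_cm + md² = 0.18751 + 0.56253 = 0.75004 kg·m².
L_eq = 0.75004/(2.821 × 0.44655) = 0.5954 m.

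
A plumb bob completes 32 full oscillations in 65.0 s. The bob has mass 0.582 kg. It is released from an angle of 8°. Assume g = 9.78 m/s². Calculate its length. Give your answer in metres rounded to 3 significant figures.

1.02 m

T = 65.0/32 = 2.031 s.
From T = 2π√(L/g), L = gT²/(4π²) = 9.78 × 2.031²/(4π²) = 1.02 m.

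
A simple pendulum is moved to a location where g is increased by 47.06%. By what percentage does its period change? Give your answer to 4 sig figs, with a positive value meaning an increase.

T ∝ 1/√g, so T'/T = 1/√(1.4706) = 0.82462.
Percentage change in T = (0.82462 − 1) × 100% = -17.54%.

-17.54%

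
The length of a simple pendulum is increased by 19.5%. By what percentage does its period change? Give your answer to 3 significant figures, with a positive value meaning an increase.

T ∝ √L, so T'/T = √(1.195) = 1.093.
Percentage change in T = (1.093 − 1) × 100% = 9.32%.

9.32%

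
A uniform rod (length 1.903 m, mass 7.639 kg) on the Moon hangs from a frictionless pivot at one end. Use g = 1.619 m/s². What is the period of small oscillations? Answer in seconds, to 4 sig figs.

5.562 s

For a physical pendulum T = 2π√(I/(mgd)), with d = 0.95150 m from pivot to centre of mass.
I_cm = mL²/12 = 7.639 × 1.903²/12 = 2.3053 kg·m²; I = I_cm + md² = 2.3053 + 7.639 × 0.95150² = 9.2213 kg·m².
T = 2π√(9.2213/(7.639 × 1.619 × 0.95150)) = 5.562 s.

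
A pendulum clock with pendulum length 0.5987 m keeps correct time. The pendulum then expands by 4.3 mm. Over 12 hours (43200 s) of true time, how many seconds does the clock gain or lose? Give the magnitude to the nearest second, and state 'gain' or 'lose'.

T ∝ √L, so T'/T = √(0.60300/0.5987) = 1.00358.
In 43200 s of true time the clock registers 43200/1.00358 = 43045.7 s, so it loses 154 s.

lose 154 s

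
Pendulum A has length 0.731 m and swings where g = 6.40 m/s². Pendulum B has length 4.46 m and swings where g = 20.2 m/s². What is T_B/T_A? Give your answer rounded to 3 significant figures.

1.39

T = 2π√(L/g), so T_B/T_A = √((L_B/g_B)/(L_A/g_A)) = √((4.46/20.2)/(0.731/6.40)) = 1.39.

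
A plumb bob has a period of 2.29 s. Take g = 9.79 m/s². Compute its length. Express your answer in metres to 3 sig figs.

From T = 2π√(L/g), L = gT²/(4π²) = 9.79 × 2.290²/(4π²) = 1.30 m.

1.30 m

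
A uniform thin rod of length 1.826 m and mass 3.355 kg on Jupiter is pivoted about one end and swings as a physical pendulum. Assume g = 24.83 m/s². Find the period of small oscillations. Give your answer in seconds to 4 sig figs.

For a physical pendulum T = 2π√(I/(mgd)), with d = 0.91300 m from pivot to centre of mass.
I_cm = mL²/12 = 3.355 × 1.826²/12 = 0.93221 kg·m²; I = I_cm + md² = 0.93221 + 3.355 × 0.91300² = 3.7288 kg·m².
T = 2π√(3.7288/(3.355 × 24.83 × 0.91300)) = 1.391 s.

1.391 s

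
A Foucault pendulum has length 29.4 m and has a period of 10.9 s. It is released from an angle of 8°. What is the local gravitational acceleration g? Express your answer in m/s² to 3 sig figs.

From T = 2π√(L/g), g = 4π²L/T² = 4π² × 29.4/10.90² = 9.77 m/s².

9.77 m/s²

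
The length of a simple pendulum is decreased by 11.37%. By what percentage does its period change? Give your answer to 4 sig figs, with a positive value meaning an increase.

-5.856%

T ∝ √L, so T'/T = √(0.88630) = 0.94144.
Percentage change in T = (0.94144 − 1) × 100% = -5.856%.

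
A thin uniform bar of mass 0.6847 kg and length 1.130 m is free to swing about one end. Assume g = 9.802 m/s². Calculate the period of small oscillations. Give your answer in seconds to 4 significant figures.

1.742 s

For a physical pendulum T = 2π√(I/(mgd)), with d = 0.56500 m from pivot to centre of mass.
I_cm = mL²/12 = 0.6847 × 1.130²/12 = 0.072858 kg·m²; I = I_cm + md² = 0.072858 + 0.6847 × 0.56500² = 0.29143 kg·m².
T = 2π√(0.29143/(0.6847 × 9.802 × 0.56500)) = 1.742 s.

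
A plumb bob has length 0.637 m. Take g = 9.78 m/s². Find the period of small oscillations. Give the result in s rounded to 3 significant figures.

1.60 s

T = 2π√(L/g) = 2π√(0.637/9.78) = 2π × 0.2552 = 1.60 s.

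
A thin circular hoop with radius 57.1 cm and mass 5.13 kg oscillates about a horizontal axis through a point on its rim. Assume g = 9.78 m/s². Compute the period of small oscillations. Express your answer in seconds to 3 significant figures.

2.15 s

I_cm = mr² = 1.673 kg·m². The pivot is at distance d = 0.571 m from the centre of mass.
By the parallel-axis theorem, I = I_cm + md² = 1.673 + 1.673 = 3.345 kg·m².
T = 2π√(I/(mgd)) = 2π√(3.345/(5.13 × 9.78 × 0.571)) = 2.15 s.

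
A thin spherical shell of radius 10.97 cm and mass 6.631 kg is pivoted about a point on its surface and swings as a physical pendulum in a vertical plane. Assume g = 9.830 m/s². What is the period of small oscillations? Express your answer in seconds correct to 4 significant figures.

I_cm = (2/3)mr² = 0.053199 kg·m². The pivot is at distance d = 0.1097 m from the centre of mass.
By the parallel-axis theorem, I = I_cm + md² = 0.053199 + 0.079798 = 0.13300 kg·m².
T = 2π√(I/(mgd)) = 2π√(0.13300/(6.631 × 9.830 × 0.1097)) = 0.8569 s.

0.8569 s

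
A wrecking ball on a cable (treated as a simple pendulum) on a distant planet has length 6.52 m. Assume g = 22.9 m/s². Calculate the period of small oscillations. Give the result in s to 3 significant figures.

T = 2π√(L/g) = 2π√(6.52/22.9) = 2π × 0.5336 = 3.35 s.

3.35 s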